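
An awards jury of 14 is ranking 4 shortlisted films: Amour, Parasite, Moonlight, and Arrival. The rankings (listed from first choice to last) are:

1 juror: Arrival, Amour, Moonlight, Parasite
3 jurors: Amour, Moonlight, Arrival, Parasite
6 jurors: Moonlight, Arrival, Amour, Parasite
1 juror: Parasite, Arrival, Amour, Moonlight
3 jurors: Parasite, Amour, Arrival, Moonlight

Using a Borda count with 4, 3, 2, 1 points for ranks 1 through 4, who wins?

Amour: 1·3 + 3·4 + 6·2 + 1·2 + 3·3 = 38
Parasite: 1·1 + 3·1 + 6·1 + 1·4 + 3·4 = 26
Moonlight: 1·2 + 3·3 + 6·4 + 1·1 + 3·1 = 39
Arrival: 1·4 + 3·2 + 6·3 + 1·3 + 3·2 = 37
Moonlight has the highest Borda score (39).

Moonlight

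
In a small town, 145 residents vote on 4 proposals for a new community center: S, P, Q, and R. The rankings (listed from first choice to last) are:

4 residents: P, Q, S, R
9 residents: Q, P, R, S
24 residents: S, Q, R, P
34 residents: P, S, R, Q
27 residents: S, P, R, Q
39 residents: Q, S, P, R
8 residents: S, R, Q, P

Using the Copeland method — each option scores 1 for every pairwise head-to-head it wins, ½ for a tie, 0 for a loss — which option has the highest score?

S

S: beats P, Q, and R → score 3.
P: beats R; loses to S and Q → score 1.
Q: beats P and R; loses to S → score 2.
R: loses to S, P, and Q → score 0.
S has the best pairwise record.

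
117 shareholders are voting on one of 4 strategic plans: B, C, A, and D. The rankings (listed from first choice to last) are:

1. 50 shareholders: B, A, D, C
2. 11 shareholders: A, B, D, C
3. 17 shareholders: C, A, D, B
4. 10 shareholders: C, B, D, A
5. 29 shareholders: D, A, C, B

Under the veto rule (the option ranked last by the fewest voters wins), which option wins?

D

Last-place votes: B 46, C 61, A 10, D 0.
D is ranked last by the fewest voters, so D wins.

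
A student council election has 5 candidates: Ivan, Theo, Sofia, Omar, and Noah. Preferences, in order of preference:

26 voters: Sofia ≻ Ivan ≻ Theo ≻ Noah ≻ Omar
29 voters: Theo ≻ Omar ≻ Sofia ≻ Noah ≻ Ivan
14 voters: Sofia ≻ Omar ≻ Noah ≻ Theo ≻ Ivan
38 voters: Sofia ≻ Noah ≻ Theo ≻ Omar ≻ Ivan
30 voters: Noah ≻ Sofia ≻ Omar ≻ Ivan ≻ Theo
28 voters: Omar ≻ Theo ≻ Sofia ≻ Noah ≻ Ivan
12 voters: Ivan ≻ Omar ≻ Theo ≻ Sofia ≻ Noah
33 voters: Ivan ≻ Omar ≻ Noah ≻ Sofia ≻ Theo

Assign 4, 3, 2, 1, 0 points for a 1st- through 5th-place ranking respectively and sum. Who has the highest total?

Ivan: 26·3 + 29·0 + 14·0 + 38·0 + 30·1 + 28·0 + 12·4 + 33·4 = 288
Theo: 26·2 + 29·4 + 14·1 + 38·2 + 30·0 + 28·3 + 12·2 + 33·0 = 366
Sofia: 26·4 + 29·2 + 14·4 + 38·4 + 30·3 + 28·2 + 12·1 + 33·1 = 561
Omar: 26·0 + 29·3 + 14·3 + 38·1 + 30·2 + 28·4 + 12·3 + 33·3 = 474
Noah: 26·1 + 29·1 + 14·2 + 38·3 + 30·4 + 28·1 + 12·0 + 33·2 = 411
Sofia has the highest Borda score (561).

Sofia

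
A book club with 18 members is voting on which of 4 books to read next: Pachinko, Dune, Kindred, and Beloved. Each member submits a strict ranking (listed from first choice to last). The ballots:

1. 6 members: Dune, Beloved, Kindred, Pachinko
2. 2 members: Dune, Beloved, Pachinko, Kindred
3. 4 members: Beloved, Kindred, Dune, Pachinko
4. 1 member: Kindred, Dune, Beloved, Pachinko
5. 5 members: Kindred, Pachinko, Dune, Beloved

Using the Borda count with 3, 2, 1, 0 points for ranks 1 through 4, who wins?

Pachinko: 6·0 + 2·1 + 4·0 + 1·0 + 5·2 = 12
Dune: 6·3 + 2·3 + 4·1 + 1·2 + 5·1 = 35
Kindred: 6·1 + 2·0 + 4·2 + 1·3 + 5·3 = 32
Beloved: 6·2 + 2·2 + 4·3 + 1·1 + 5·0 = 29
Dune has the highest Borda score (35).

Dune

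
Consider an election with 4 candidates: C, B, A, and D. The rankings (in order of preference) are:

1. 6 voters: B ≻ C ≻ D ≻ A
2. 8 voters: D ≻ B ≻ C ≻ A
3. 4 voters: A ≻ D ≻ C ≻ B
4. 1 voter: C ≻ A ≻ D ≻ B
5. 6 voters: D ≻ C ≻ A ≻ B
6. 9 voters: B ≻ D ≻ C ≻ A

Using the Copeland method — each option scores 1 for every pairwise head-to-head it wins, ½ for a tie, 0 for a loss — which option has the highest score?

D

C: beats A; loses to B and D → score 1.
B: beats C and A; loses to D → score 2.
A: loses to C, B, and D → score 0.
D: beats C, B, and A → score 3.
D has the best pairwise record.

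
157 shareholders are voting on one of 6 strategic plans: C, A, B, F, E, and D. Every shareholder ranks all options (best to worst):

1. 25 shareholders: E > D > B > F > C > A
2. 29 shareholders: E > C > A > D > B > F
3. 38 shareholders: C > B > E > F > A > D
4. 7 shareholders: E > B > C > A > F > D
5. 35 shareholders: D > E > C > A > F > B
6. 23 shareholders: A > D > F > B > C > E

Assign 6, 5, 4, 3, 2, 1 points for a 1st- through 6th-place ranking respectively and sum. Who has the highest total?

C: 25·2 + 29·5 + 38·6 + 7·4 + 35·4 + 23·2 = 637
A: 25·1 + 29·4 + 38·2 + 7·3 + 35·3 + 23·6 = 481
B: 25·4 + 29·2 + 38·5 + 7·5 + 35·1 + 23·3 = 487
F: 25·3 + 29·1 + 38·3 + 7·2 + 35·2 + 23·4 = 394
E: 25·6 + 29·6 + 38·4 + 7·6 + 35·5 + 23·1 = 716
D: 25·5 + 29·3 + 38·1 + 7·1 + 35·6 + 23·5 = 582
E has the highest Borda score (716).

E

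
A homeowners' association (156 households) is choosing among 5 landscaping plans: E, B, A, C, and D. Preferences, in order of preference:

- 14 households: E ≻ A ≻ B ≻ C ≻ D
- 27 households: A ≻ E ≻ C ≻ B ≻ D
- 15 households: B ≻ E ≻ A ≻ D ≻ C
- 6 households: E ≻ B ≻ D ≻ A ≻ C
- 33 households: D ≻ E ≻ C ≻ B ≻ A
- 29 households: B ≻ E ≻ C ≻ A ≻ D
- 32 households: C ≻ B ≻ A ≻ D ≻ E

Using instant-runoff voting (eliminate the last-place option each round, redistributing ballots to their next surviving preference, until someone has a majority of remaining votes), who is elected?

Round 1: E 20, B 44, A 27, C 32, D 33. Eliminate E.
Round 2: B 50, A 41, C 32, D 33. Eliminate C.
Round 3: B 82, A 41, D 33. B has a majority.

B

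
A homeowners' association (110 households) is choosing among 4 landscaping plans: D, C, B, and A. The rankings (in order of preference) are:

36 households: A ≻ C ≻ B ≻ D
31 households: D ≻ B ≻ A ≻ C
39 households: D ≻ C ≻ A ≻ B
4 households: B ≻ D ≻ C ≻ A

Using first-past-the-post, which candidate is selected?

D

First-place votes: D 70, C 0, B 4, A 36.
D has the most first-place votes.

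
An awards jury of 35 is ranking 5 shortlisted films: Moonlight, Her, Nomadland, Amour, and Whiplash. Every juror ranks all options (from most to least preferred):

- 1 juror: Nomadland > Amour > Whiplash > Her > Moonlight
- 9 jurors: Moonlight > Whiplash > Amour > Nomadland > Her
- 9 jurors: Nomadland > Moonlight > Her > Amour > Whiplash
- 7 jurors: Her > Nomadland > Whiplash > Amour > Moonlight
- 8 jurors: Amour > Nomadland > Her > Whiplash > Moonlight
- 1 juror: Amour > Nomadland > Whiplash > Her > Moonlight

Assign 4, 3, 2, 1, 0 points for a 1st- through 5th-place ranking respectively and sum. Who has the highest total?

Nomadland

Moonlight: 1·0 + 9·4 + 9·3 + 7·0 + 8·0 + 1·0 = 63
Her: 1·1 + 9·0 + 9·2 + 7·4 + 8·2 + 1·1 = 64
Nomadland: 1·4 + 9·1 + 9·4 + 7·3 + 8·3 + 1·3 = 97
Amour: 1·3 + 9·2 + 9·1 + 7·1 + 8·4 + 1·4 = 73
Whiplash: 1·2 + 9·3 + 9·0 + 7·2 + 8·1 + 1·2 = 53
Nomadland has the highest Borda score (97).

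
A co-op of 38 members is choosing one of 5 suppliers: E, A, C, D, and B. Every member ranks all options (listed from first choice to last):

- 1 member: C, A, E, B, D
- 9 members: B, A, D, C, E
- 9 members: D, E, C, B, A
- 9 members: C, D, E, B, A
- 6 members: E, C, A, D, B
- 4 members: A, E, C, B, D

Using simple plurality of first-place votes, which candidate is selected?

First-place votes: E 6, A 4, C 10, D 9, B 9.
C has the most first-place votes.

C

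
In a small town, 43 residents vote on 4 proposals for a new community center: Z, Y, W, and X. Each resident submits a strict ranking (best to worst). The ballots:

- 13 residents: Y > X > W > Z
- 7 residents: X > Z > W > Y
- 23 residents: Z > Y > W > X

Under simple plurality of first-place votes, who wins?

First-place votes: Z 23, Y 13, W 0, X 7.
Z has the most first-place votes.

Z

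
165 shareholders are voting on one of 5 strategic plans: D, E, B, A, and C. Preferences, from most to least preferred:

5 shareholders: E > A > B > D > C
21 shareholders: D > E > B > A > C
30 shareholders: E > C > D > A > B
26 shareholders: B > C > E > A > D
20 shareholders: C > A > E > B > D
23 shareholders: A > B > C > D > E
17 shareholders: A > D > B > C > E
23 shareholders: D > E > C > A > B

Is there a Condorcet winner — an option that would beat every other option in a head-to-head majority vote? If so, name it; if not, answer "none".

Checking pairwise contests:
A beats D 91–74.
D beats E 84–81.
D beats B 91–74.
E beats A 105–60.
B beats C 92–73.
Every option loses at least one head-to-head, so there is no Condorcet winner.

none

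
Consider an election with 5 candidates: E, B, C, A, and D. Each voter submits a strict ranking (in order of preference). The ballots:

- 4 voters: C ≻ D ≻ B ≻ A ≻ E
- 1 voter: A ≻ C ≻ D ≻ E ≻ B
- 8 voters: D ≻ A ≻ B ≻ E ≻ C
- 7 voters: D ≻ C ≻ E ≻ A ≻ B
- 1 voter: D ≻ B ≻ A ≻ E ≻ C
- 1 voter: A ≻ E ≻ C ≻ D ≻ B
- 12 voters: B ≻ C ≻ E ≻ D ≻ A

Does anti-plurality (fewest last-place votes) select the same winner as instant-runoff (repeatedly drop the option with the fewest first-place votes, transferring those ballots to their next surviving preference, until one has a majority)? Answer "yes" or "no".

yes

Anti-plurality — last-place votes: E 4, B 9, C 9, A 12, D 0. Winner: D.
Instant-runoff — R1 E 0, B 12, C 4, A 2, D 16 (E out); R2 B 12, C 4, A 2, D 16 (A out); R3 B 12, C 6, D 16 (C out); R4 B 12, D 22 (D winner). Winner: D.
The two methods agree.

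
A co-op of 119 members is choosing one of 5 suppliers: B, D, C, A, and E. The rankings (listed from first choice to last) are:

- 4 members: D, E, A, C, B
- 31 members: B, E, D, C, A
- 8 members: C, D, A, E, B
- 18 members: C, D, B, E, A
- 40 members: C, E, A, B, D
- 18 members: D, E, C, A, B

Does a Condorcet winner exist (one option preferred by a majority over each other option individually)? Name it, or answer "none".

C vs B: 88–31 for C.
C vs D: 66–53 for C.
C vs A: 115–4 for C.
C vs E: 66–53 for C.
C beats every other option head-to-head.

C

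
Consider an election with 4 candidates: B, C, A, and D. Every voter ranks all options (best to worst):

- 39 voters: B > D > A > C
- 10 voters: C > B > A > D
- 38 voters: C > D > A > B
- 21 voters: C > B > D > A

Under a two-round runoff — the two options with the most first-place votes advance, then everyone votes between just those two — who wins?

Round 1 first-place votes: B 39, C 69, A 0, D 0.
C and B advance.
Runoff: C is preferred to B by 69 voters; B by 39.
C wins the runoff.

C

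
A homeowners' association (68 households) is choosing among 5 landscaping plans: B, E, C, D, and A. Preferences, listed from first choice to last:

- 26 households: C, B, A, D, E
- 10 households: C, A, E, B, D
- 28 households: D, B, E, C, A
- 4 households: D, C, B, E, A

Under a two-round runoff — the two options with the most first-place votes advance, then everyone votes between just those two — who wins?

Round 1 first-place votes: B 0, E 0, C 36, D 32, A 0.
C and D advance.
Runoff: C is preferred to D by 36 voters; D by 32.
C wins the runoff.

C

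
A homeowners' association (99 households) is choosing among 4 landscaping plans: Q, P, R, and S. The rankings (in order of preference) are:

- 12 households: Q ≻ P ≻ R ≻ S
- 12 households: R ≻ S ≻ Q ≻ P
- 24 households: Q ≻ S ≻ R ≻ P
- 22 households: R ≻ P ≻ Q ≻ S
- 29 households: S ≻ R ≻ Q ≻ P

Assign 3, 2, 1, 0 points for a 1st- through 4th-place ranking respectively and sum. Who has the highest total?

R

Q: 12·3 + 12·1 + 24·3 + 22·1 + 29·1 = 171
P: 12·2 + 12·0 + 24·0 + 22·2 + 29·0 = 68
R: 12·1 + 12·3 + 24·1 + 22·3 + 29·2 = 196
S: 12·0 + 12·2 + 24·2 + 22·0 + 29·3 = 159
R has the highest Borda score (196).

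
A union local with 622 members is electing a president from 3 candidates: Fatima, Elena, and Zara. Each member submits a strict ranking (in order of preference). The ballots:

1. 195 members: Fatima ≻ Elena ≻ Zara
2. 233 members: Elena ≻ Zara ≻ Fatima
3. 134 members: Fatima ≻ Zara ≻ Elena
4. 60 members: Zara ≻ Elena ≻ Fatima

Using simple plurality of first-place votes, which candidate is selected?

Fatima

First-place votes: Fatima 329, Elena 233, Zara 60.
Fatima has the most first-place votes.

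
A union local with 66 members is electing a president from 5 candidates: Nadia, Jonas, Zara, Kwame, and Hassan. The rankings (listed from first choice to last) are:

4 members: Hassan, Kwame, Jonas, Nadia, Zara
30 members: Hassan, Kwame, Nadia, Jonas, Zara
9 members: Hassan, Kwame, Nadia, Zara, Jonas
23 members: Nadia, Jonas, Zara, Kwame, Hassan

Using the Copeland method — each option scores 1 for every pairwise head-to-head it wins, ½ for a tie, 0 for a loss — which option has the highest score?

Nadia: beats Jonas and Zara; loses to Kwame and Hassan → score 2.
Jonas: beats Zara; loses to Nadia, Kwame, and Hassan → score 1.
Zara: loses to Nadia, Jonas, Kwame, and Hassan → score 0.
Kwame: beats Nadia, Jonas, and Zara; loses to Hassan → score 3.
Hassan: beats Nadia, Jonas, Zara, and Kwame → score 4.
Hassan has the best pairwise record.

Hassan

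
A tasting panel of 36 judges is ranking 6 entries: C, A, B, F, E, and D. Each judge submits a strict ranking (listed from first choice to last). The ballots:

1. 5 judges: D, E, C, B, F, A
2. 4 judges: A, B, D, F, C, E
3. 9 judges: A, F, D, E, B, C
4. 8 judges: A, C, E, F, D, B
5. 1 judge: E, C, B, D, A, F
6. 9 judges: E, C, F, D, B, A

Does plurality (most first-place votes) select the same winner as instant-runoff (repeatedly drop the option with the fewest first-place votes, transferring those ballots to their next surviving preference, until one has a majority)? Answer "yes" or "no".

yes

Plurality — first-place votes: C 0, A 21, B 0, F 0, E 10, D 5. Winner: A.
Instant-runoff — R1 C 0, A 21, B 0, F 0, E 10, D 5 (A winner). Winner: A.
The two methods agree.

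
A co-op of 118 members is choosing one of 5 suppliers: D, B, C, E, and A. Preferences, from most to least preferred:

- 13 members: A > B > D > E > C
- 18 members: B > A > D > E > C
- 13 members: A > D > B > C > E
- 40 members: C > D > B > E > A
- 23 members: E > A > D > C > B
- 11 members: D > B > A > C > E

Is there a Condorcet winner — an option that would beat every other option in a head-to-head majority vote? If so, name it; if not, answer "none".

Checking pairwise contests:
A beats D 67–51.
D beats B 87–31.
D beats C 78–40.
D beats E 95–23.
B beats A 69–49.
Every option loses at least one head-to-head, so there is no Condorcet winner.

none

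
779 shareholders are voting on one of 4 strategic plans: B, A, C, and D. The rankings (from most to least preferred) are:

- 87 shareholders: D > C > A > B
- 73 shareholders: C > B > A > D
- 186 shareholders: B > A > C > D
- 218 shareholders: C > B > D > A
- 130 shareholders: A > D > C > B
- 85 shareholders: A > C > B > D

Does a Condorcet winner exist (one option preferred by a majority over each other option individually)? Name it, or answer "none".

Checking pairwise contests:
C beats B 593–186.
B beats A 477–302.
A beats C 401–378.
B beats D 562–217.
Every option loses at least one head-to-head, so there is no Condorcet winner.

none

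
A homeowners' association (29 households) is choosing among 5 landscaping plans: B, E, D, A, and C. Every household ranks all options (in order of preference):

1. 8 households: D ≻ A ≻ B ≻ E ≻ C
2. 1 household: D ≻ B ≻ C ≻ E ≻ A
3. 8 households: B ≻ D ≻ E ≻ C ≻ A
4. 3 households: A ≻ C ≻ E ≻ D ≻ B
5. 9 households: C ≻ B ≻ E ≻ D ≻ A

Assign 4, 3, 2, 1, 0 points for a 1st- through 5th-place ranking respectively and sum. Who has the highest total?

B: 8·2 + 1·3 + 8·4 + 3·0 + 9·3 = 78
E: 8·1 + 1·1 + 8·2 + 3·2 + 9·2 = 49
D: 8·4 + 1·4 + 8·3 + 3·1 + 9·1 = 72
A: 8·3 + 1·0 + 8·0 + 3·4 + 9·0 = 36
C: 8·0 + 1·2 + 8·1 + 3·3 + 9·4 = 55
B has the highest Borda score (78).

B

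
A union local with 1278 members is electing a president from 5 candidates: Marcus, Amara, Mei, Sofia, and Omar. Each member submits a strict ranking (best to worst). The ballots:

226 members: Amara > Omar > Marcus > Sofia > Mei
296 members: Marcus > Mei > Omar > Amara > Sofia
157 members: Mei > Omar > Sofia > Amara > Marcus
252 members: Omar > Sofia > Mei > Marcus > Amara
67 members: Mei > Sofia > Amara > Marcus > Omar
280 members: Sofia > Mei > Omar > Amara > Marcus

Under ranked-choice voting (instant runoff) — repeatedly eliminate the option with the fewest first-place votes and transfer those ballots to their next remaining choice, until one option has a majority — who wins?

Round 1: Marcus 296, Amara 226, Mei 224, Sofia 280, Omar 252. Eliminate Mei.
Round 2: Marcus 296, Amara 226, Sofia 347, Omar 409. Eliminate Amara.
Round 3: Marcus 296, Sofia 347, Omar 635. Eliminate Marcus.
Round 4: Sofia 347, Omar 931. Omar has a majority.

Omar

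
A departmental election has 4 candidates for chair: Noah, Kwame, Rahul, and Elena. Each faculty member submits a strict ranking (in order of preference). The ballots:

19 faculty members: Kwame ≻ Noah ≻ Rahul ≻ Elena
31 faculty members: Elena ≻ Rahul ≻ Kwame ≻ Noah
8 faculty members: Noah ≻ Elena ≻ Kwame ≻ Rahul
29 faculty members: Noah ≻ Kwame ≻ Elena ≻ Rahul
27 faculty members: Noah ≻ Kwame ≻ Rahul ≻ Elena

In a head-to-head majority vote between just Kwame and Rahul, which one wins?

Voters preferring Kwame to Rahul: 83; preferring Rahul to Kwame: 31.
Kwame wins the head-to-head.

Kwame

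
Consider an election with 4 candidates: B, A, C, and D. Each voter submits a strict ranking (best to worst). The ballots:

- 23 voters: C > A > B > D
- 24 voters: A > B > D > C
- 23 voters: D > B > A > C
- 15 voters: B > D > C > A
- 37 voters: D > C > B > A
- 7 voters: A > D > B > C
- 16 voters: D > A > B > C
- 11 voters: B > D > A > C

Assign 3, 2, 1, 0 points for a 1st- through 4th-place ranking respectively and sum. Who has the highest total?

B: 23·1 + 24·2 + 23·2 + 15·3 + 37·1 + 7·1 + 16·1 + 11·3 = 255
A: 23·2 + 24·3 + 23·1 + 15·0 + 37·0 + 7·3 + 16·2 + 11·1 = 205
C: 23·3 + 24·0 + 23·0 + 15·1 + 37·2 + 7·0 + 16·0 + 11·0 = 158
D: 23·0 + 24·1 + 23·3 + 15·2 + 37·3 + 7·2 + 16·3 + 11·2 = 318
D has the highest Borda score (318).

D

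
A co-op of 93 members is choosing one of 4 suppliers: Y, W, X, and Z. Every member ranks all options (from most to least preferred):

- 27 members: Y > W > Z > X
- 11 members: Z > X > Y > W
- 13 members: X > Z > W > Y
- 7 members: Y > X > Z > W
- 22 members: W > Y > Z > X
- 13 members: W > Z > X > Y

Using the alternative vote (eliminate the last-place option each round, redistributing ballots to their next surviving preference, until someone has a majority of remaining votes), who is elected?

Round 1: Y 34, W 35, X 13, Z 11. Eliminate Z.
Round 2: Y 34, W 35, X 24. Eliminate X.
Round 3: Y 45, W 48. W has a majority.

W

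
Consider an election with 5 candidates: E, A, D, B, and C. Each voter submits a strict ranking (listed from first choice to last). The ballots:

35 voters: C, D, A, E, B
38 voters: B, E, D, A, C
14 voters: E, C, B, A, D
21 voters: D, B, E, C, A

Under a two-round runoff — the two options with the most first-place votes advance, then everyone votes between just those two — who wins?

Round 1 first-place votes: E 14, A 0, D 21, B 38, C 35.
B and C advance.
Runoff: B is preferred to C by 59 voters; C by 49.
B wins the runoff.

B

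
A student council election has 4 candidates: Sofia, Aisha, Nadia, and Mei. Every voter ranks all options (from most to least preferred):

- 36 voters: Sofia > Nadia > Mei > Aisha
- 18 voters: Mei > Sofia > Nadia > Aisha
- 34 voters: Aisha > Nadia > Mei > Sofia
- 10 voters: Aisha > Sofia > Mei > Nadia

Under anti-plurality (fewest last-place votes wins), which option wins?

Last-place votes: Sofia 34, Aisha 54, Nadia 10, Mei 0.
Mei is ranked last by the fewest voters, so Mei wins.

Mei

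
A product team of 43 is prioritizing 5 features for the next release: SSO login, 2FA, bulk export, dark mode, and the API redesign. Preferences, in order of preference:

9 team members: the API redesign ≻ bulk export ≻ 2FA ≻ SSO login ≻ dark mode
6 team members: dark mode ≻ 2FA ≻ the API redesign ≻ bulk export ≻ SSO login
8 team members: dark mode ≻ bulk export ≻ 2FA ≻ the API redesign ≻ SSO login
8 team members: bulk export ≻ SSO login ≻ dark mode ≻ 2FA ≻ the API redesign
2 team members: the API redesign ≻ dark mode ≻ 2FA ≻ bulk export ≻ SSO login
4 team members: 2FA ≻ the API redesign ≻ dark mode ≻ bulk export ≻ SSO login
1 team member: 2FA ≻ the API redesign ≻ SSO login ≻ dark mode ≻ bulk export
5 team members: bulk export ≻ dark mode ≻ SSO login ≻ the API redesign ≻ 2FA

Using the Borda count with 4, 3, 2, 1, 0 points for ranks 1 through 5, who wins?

SSO login: 9·1 + 6·0 + 8·0 + 8·3 + 2·0 + 4·0 + 1·2 + 5·2 = 45
2FA: 9·2 + 6·3 + 8·2 + 8·1 + 2·2 + 4·4 + 1·4 + 5·0 = 84
bulk export: 9·3 + 6·1 + 8·3 + 8·4 + 2·1 + 4·1 + 1·0 + 5·4 = 115
dark mode: 9·0 + 6·4 + 8·4 + 8·2 + 2·3 + 4·2 + 1·1 + 5·3 = 102
the API redesign: 9·4 + 6·2 + 8·1 + 8·0 + 2·4 + 4·3 + 1·3 + 5·1 = 84
bulk export has the highest Borda score (115).

bulk export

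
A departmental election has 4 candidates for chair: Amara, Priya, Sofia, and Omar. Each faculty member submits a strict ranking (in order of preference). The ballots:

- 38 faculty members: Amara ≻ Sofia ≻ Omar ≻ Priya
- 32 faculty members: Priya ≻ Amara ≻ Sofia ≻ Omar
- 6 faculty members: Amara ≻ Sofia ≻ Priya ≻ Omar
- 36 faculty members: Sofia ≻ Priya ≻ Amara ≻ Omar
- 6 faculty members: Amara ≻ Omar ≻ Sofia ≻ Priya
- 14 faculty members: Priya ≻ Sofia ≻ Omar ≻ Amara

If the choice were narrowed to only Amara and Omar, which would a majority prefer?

Voters preferring Amara to Omar: 118; preferring Omar to Amara: 14.
Amara wins the head-to-head.

Amara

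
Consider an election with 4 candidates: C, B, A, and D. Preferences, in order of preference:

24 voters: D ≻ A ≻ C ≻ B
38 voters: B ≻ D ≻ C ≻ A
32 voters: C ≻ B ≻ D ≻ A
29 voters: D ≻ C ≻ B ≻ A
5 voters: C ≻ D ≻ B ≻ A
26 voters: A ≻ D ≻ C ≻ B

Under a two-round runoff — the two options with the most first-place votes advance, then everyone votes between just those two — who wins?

D

Round 1 first-place votes: C 37, B 38, A 26, D 53.
D and B advance.
Runoff: D is preferred to B by 84 voters; B by 70.
D wins the runoff.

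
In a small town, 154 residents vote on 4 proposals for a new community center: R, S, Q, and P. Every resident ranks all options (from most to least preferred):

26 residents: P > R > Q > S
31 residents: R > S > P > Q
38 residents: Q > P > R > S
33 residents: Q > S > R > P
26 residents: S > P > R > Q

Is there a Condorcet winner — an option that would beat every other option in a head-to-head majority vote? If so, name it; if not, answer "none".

none

Checking pairwise contests:
P beats R 90–64.
R beats S 95–59.
R beats Q 83–71.
S beats P 90–64.
Every option loses at least one head-to-head, so there is no Condorcet winner.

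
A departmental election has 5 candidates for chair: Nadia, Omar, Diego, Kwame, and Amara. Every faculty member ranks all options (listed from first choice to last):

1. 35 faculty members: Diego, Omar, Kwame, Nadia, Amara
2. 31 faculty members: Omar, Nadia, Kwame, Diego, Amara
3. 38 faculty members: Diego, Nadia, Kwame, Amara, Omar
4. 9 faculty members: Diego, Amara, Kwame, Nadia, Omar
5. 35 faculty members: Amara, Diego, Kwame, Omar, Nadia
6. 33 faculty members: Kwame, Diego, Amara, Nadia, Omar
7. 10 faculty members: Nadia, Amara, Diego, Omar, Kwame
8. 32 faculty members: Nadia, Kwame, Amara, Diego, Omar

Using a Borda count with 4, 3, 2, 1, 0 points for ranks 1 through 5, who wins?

Diego

Nadia: 35·1 + 31·3 + 38·3 + 9·1 + 35·0 + 33·1 + 10·4 + 32·4 = 452
Omar: 35·3 + 31·4 + 38·0 + 9·0 + 35·1 + 33·0 + 10·1 + 32·0 = 274
Diego: 35·4 + 31·1 + 38·4 + 9·4 + 35·3 + 33·3 + 10·2 + 32·1 = 615
Kwame: 35·2 + 31·2 + 38·2 + 9·2 + 35·2 + 33·4 + 10·0 + 32·3 = 524
Amara: 35·0 + 31·0 + 38·1 + 9·3 + 35·4 + 33·2 + 10·3 + 32·2 = 365
Diego has the highest Borda score (615).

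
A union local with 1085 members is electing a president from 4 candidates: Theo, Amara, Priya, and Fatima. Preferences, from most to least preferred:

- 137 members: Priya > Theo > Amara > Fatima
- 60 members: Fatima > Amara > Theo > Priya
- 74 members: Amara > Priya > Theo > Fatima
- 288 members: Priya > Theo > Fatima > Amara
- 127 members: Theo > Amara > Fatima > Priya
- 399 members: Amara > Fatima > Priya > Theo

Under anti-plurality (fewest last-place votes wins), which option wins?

Priya

Last-place votes: Theo 399, Amara 288, Priya 187, Fatima 211.
Priya is ranked last by the fewest voters, so Priya wins.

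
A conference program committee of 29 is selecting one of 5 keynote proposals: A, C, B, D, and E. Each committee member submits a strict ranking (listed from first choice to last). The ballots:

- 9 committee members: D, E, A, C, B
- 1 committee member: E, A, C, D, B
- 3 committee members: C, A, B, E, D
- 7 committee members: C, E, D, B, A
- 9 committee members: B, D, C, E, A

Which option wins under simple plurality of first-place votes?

C

First-place votes: A 0, C 10, B 9, D 9, E 1.
C has the most first-place votes.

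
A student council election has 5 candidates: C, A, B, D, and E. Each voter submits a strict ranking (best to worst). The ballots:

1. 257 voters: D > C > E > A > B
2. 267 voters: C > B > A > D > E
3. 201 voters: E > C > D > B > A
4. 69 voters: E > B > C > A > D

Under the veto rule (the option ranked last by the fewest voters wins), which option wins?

C

Last-place votes: C 0, A 201, B 257, D 69, E 267.
C is ranked last by the fewest voters, so C wins.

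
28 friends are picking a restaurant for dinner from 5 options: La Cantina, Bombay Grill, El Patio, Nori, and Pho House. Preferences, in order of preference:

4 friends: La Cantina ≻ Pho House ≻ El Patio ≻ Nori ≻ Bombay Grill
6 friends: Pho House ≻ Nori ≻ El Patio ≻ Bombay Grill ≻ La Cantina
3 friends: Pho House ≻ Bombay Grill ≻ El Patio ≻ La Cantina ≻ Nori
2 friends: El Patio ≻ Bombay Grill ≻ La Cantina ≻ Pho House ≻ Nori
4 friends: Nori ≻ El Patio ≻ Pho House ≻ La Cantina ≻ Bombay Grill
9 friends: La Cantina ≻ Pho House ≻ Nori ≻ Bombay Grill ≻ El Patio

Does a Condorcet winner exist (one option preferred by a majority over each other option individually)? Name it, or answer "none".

none

Checking pairwise contests:
El Patio beats La Cantina 15–13.
La Cantina beats Bombay Grill 17–11.
Nori beats El Patio 19–9.
La Cantina beats Nori 18–10.
La Cantina beats Pho House 15–13.
Every option loses at least one head-to-head, so there is no Condorcet winner.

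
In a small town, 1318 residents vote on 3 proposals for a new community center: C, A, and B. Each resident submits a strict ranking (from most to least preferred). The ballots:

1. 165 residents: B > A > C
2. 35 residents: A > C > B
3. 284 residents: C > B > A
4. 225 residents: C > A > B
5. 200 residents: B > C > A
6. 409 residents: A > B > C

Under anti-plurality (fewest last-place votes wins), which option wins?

Last-place votes: C 574, A 484, B 260.
B is ranked last by the fewest voters, so B wins.

B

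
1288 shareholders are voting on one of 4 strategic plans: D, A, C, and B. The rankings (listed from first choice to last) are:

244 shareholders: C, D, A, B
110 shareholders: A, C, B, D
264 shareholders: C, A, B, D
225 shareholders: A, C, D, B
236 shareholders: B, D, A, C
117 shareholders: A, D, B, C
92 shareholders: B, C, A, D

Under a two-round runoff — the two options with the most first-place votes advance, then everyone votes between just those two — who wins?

A

Round 1 first-place votes: D 0, A 452, C 508, B 328.
C and A advance.
Runoff: C is preferred to A by 600 voters; A by 688.
A wins the runoff.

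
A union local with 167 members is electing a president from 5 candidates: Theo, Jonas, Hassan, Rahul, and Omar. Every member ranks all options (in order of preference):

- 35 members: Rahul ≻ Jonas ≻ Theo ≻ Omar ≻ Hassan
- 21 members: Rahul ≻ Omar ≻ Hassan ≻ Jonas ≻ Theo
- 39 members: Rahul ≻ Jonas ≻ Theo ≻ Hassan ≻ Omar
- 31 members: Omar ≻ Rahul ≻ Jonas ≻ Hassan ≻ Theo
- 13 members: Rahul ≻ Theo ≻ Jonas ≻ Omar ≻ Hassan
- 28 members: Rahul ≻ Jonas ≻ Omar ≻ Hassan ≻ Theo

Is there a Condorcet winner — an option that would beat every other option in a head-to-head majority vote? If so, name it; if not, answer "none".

Rahul vs Theo: 167–0 for Rahul.
Rahul vs Jonas: 167–0 for Rahul.
Rahul vs Hassan: 167–0 for Rahul.
Rahul vs Omar: 136–31 for Rahul.
Rahul beats every other option head-to-head.

Rahul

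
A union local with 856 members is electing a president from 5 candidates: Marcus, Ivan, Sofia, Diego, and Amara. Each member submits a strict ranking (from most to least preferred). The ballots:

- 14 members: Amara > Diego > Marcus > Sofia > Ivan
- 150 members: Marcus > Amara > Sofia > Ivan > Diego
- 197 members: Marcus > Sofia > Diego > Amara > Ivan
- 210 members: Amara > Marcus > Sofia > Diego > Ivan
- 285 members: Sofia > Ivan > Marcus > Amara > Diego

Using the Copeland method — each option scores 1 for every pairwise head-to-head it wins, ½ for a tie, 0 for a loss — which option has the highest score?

Marcus: beats Ivan, Sofia, Diego, and Amara → score 4.
Ivan: beats Diego; loses to Marcus, Sofia, and Amara → score 1.
Sofia: beats Ivan, Diego, and Amara; loses to Marcus → score 3.
Diego: loses to Marcus, Ivan, Sofia, and Amara → score 0.
Amara: beats Ivan and Diego; loses to Marcus and Sofia → score 2.
Marcus has the best pairwise record.

Marcus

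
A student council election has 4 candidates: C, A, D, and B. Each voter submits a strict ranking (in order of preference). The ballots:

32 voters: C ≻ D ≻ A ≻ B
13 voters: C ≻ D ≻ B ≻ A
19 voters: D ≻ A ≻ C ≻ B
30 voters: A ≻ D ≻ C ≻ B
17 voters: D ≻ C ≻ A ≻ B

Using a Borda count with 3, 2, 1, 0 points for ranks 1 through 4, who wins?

C: 32·3 + 13·3 + 19·1 + 30·1 + 17·2 = 218
A: 32·1 + 13·0 + 19·2 + 30·3 + 17·1 = 177
D: 32·2 + 13·2 + 19·3 + 30·2 + 17·3 = 258
B: 32·0 + 13·1 + 19·0 + 30·0 + 17·0 = 13
D has the highest Borda score (258).

D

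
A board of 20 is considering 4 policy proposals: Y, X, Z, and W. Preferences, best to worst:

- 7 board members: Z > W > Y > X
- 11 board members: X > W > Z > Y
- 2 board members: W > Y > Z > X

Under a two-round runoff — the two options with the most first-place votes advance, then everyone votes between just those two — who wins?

X

Round 1 first-place votes: Y 0, X 11, Z 7, W 2.
X and Z advance.
Runoff: X is preferred to Z by 11 voters; Z by 9.
X wins the runoff.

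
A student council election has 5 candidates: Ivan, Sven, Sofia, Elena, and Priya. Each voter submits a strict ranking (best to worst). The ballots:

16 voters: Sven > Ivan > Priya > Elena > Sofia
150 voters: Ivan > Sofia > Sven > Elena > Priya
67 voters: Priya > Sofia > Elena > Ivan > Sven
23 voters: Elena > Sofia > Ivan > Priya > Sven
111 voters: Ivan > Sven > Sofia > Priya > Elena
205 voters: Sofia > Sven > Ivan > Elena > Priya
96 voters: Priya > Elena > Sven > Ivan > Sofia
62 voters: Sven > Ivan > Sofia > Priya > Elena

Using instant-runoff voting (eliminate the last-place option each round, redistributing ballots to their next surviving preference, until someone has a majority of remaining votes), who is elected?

Round 1: Ivan 261, Sven 78, Sofia 205, Elena 23, Priya 163. Eliminate Elena.
Round 2: Ivan 261, Sven 78, Sofia 228, Priya 163. Eliminate Sven.
Round 3: Ivan 339, Sofia 228, Priya 163. Eliminate Priya.
Round 4: Ivan 435, Sofia 295. Ivan has a majority.

Ivan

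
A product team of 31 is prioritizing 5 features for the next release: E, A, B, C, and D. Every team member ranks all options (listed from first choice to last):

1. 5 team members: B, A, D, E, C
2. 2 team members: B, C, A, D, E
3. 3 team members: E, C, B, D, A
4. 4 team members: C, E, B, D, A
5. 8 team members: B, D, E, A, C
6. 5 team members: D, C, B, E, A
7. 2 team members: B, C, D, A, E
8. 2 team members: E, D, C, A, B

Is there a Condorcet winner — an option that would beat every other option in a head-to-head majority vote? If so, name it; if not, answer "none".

B

B vs E: 22–9 for B.
B vs A: 29–2 for B.
B vs C: 17–14 for B.
B vs D: 24–7 for B.
B beats every other option head-to-head.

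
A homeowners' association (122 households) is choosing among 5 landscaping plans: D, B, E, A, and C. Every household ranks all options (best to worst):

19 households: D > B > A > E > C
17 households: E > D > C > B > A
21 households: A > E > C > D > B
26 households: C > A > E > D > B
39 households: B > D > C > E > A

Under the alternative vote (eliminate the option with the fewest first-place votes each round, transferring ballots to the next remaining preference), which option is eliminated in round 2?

A

Round 1: D 19, B 39, E 17, A 21, C 26. Eliminate E.
Round 2: D 36, B 39, A 21, C 26. Eliminate A.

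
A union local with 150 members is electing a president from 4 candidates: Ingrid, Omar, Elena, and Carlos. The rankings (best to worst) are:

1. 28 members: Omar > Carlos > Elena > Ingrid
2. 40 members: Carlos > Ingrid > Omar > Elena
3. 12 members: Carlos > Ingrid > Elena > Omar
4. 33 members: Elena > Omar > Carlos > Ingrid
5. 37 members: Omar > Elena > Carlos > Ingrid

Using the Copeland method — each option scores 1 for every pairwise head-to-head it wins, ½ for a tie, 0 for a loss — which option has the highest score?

Omar

Ingrid: loses to Omar, Elena, and Carlos → score 0.
Omar: beats Ingrid, Elena, and Carlos → score 3.
Elena: beats Ingrid; loses to Omar and Carlos → score 1.
Carlos: beats Ingrid and Elena; loses to Omar → score 2.
Omar has the best pairwise record.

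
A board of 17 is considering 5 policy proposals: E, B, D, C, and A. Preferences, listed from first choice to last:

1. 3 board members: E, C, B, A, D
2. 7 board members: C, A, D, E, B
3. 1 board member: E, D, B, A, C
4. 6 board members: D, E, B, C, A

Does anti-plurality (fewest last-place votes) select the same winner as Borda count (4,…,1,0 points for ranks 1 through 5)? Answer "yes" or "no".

Anti-plurality — last-place votes: E 0, B 7, D 3, C 1, A 6. Winner: E.
Borda — scores: E 41, B 20, D 41, C 43, A 25. Winner: C.
The two methods disagree.

no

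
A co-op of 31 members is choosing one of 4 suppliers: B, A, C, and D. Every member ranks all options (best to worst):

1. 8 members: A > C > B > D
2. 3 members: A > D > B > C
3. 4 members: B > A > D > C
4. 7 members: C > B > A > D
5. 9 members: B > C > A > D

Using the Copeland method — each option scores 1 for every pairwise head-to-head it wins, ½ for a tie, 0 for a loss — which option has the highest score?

B

B: beats A, C, and D → score 3.
A: beats D; loses to B and C → score 1.
C: beats A and D; loses to B → score 2.
D: loses to B, A, and C → score 0.
B has the best pairwise record.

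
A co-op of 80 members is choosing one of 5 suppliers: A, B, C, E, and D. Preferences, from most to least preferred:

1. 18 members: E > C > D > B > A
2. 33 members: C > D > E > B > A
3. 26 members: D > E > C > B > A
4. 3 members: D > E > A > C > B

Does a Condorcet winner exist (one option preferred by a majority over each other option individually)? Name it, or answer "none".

none

Checking pairwise contests:
B beats A 77–3.
C beats B 80–0.
E beats C 47–33.
D beats E 62–18.
C beats D 51–29.
Every option loses at least one head-to-head, so there is no Condorcet winner.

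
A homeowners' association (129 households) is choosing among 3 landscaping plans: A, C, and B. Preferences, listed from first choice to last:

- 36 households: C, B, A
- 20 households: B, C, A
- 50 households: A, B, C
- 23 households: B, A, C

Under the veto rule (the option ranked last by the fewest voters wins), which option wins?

B

Last-place votes: A 56, C 73, B 0.
B is ranked last by the fewest voters, so B wins.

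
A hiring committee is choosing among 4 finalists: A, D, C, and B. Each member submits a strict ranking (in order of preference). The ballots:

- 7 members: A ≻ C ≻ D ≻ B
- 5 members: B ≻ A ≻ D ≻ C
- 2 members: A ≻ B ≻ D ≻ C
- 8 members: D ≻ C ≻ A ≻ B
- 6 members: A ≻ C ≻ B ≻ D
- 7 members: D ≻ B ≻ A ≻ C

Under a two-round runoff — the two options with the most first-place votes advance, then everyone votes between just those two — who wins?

A

Round 1 first-place votes: A 15, D 15, C 0, B 5.
D and A advance.
Runoff: D is preferred to A by 15 voters; A by 20.
A wins the runoff.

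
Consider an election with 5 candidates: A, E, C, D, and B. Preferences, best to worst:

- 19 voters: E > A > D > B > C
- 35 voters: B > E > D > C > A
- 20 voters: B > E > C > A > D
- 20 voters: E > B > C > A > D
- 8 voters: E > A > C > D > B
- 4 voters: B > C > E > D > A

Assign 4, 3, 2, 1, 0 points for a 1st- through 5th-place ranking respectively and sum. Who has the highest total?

E

A: 19·3 + 35·0 + 20·1 + 20·1 + 8·3 + 4·0 = 121
E: 19·4 + 35·3 + 20·3 + 20·4 + 8·4 + 4·2 = 361
C: 19·0 + 35·1 + 20·2 + 20·2 + 8·2 + 4·3 = 143
D: 19·2 + 35·2 + 20·0 + 20·0 + 8·1 + 4·1 = 120
B: 19·1 + 35·4 + 20·4 + 20·3 + 8·0 + 4·4 = 315
E has the highest Borda score (361).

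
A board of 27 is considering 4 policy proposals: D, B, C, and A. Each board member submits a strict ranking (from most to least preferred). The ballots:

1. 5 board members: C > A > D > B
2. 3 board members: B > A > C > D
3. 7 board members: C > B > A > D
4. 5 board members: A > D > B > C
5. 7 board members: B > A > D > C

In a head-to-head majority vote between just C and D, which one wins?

Voters preferring C to D: 15; preferring D to C: 12.
C wins the head-to-head.

C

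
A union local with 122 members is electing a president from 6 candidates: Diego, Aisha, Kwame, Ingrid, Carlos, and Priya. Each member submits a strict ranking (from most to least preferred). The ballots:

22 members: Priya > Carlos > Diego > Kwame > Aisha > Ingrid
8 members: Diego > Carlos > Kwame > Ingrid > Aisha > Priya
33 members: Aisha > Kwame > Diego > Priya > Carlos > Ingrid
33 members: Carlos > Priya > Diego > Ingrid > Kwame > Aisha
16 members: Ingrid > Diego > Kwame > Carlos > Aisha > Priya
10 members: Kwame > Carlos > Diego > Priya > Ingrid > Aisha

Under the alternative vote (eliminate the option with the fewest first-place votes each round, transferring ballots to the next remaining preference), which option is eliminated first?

Diego

Round 1: Diego 8, Aisha 33, Kwame 10, Ingrid 16, Carlos 33, Priya 22. Eliminate Diego.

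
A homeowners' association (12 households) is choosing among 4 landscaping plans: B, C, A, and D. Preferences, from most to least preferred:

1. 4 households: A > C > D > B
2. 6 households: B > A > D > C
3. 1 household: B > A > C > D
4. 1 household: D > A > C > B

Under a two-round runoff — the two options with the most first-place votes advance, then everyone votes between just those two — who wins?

B

Round 1 first-place votes: B 7, C 0, A 4, D 1.
B and A advance.
Runoff: B is preferred to A by 7 voters; A by 5.
B wins the runoff.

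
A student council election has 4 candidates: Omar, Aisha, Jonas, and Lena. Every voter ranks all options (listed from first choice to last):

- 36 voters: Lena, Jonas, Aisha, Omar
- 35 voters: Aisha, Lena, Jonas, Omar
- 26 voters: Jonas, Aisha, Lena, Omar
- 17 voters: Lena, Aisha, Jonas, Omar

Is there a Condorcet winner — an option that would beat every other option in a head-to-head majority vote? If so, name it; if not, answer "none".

none

Checking pairwise contests:
Aisha beats Omar 114–0.
Jonas beats Aisha 62–52.
Lena beats Jonas 88–26.
Aisha beats Lena 61–53.
Every option loses at least one head-to-head, so there is no Condorcet winner.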